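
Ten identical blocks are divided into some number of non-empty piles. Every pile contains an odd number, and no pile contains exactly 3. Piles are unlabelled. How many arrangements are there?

5

The partitions of 10 that satisfy the conditions:
9+1
7+1+1+1
5+5
5+1+1+1+1+1
1+1+1+1+1+1+1+1+1+1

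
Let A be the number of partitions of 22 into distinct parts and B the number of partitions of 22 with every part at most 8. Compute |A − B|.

549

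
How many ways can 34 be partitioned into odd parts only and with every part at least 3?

64

A partial list (first 12 by largest part):
3,31
5,29
7,27
9,25
3,3,3,25
11,23
3,3,5,23
13,21
3,3,7,21
3,5,5,21
15,19
3,3,9,19
…and 52 more, for 64 total.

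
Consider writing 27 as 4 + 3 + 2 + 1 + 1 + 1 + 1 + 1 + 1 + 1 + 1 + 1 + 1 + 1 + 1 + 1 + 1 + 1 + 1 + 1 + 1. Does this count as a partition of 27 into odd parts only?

No

The parts sum to 27, and the condition 'every summand is odd' is violated.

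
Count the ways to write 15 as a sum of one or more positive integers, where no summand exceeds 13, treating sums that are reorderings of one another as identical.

Direct enumeration gives 174 partitions.

174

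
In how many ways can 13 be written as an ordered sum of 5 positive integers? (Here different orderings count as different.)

495

By stars and bars with positive parts, the count is C(12,4) = 495.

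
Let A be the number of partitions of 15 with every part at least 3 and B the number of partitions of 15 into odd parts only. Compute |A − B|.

10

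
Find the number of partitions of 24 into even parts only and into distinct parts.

15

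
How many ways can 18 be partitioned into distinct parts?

46

A partial list (first 12 by largest part):
18
17+1
16+2
15+3
15+2+1
14+4
14+3+1
13+5
13+4+1
13+3+2
12+6
12+5+1
…and 34 more, for 46 total.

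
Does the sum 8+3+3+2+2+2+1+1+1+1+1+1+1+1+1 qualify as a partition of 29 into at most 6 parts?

No

The parts sum to 29, and the condition 'there are at most 6 summands' is violated.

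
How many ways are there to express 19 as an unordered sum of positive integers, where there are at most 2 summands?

10

Listing the qualifying partitions of 19:
19
18 + 1
17 + 2
16 + 3
15 + 4
14 + 5
13 + 6
12 + 7
11 + 8
10 + 9
That's 10 in total.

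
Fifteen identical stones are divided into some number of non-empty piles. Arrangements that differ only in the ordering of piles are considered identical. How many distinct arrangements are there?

176

A full systematic count gives 176.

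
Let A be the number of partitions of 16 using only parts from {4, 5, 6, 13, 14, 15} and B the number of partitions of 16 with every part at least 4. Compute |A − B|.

8

Partitions of 16 using only parts from {4, 5, 6, 13, 14, 15}: 3.
Partitions of 16 with every part at least 4: 11.
|3 − 11| = 8.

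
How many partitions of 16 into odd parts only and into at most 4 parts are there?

Enumerating:
15 + 1
13 + 3
13 + 1 + 1 + 1
11 + 5
11 + 3 + 1 + 1
9 + 7
9 + 5 + 1 + 1
9 + 3 + 3 + 1
7 + 7 + 1 + 1
7 + 5 + 3 + 1
7 + 3 + 3 + 3
5 + 5 + 5 + 1
5 + 5 + 3 + 3

13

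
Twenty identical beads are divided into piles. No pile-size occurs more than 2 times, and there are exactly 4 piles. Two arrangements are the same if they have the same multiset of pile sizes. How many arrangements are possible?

A partial list (first 12 by largest part):
1+1+2+16
1+1+3+15
1+2+2+15
1+1+4+14
1+2+3+14
1+1+5+13
1+2+4+13
1+3+3+13
2+2+3+13
1+1+6+12
1+2+5+12
1+3+4+12
…and 46 more, for 58 total.

58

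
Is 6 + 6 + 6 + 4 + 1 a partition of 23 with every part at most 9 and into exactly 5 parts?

Yes

The parts sum to 23, and the condition 'no summand exceeds 9' holds; the condition 'there are exactly 5 summands' holds.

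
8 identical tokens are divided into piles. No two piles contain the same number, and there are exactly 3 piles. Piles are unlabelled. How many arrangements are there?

The partitions of 8 that satisfy the conditions:
5, 2, 1
4, 3, 1
Counting gives 2.

2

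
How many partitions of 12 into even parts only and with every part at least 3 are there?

4

They are:
12
8, 4
6, 6
4, 4, 4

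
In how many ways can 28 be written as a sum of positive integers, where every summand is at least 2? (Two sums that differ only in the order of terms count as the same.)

A full systematic count gives 708.

708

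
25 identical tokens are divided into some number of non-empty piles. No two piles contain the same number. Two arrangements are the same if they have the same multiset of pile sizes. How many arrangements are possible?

142

Enumerating by decreasing first part gives 142 partitions in all.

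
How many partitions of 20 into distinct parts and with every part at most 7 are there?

The partitions of 20 that satisfy the conditions:
7,6,5,2
7,6,4,3
7,6,4,2,1
7,5,4,3,1
6,5,4,3,2
That's 5 in total.

5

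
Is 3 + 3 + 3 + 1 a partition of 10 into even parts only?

The parts sum to 10, and the condition 'every summand is even' is violated.

No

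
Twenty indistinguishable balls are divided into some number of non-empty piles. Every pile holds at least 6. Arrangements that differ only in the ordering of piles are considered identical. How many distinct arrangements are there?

8

They are:
20
6 + 14
7 + 13
8 + 12
9 + 11
10 + 10
6 + 6 + 8
6 + 7 + 7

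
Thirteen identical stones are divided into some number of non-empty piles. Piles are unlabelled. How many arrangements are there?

101

A full systematic count gives 101.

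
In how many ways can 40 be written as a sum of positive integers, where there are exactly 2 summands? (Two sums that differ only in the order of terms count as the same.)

The partitions of 40 that satisfy the conditions:
39, 1
38, 2
37, 3
36, 4
35, 5
34, 6
33, 7
32, 8
31, 9
30, 10
29, 11
28, 12
27, 13
26, 14
25, 15
24, 16
23, 17
22, 18
21, 19
20, 20

20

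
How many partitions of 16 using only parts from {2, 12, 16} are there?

3

The partitions of 16 that satisfy the conditions:
16
12+2+2
2+2+2+2+2+2+2+2
That's 3 in total.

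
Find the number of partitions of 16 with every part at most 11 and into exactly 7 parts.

28

There are too many to list fully; the first 12 (by largest part) are:
10, 1, 1, 1, 1, 1, 1
9, 2, 1, 1, 1, 1, 1
8, 3, 1, 1, 1, 1, 1
8, 2, 2, 1, 1, 1, 1
7, 4, 1, 1, 1, 1, 1
7, 3, 2, 1, 1, 1, 1
7, 2, 2, 2, 1, 1, 1
6, 5, 1, 1, 1, 1, 1
6, 4, 2, 1, 1, 1, 1
6, 3, 3, 1, 1, 1, 1
6, 3, 2, 2, 1, 1, 1
6, 2, 2, 2, 2, 1, 1
…and 16 more, for 28 total.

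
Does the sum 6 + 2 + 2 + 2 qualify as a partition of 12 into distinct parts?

The parts sum to 12, and the condition 'all summands are distinct' is violated.

No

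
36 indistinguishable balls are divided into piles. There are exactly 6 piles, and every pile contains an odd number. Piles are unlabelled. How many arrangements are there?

Enumerating by decreasing first part gives 110 partitions in all.

110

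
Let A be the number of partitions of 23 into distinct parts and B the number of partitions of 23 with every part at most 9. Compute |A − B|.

783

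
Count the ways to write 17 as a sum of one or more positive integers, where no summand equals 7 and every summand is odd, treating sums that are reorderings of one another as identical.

A partial list (first 12 by largest part):
17
15+1+1
13+3+1
13+1+1+1+1
11+5+1
11+3+3
11+3+1+1+1
11+1+1+1+1+1+1
9+5+3
9+5+1+1+1
9+3+3+1+1
9+3+1+1+1+1+1
…and 16 more, for 28 total.

28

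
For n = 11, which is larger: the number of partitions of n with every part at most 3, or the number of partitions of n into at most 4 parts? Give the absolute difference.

11

Partitions of 11 with every part at most 3: 16.
Partitions of 11 into at most 4 parts: 27.
|16 − 27| = 11.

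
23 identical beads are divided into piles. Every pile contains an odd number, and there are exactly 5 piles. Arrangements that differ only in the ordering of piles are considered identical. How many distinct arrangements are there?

Listing the qualifying partitions of 23:
19,1,1,1,1
17,3,1,1,1
15,5,1,1,1
15,3,3,1,1
13,7,1,1,1
13,5,3,1,1
13,3,3,3,1
11,9,1,1,1
11,7,3,1,1
11,5,5,1,1
11,5,3,3,1
11,3,3,3,3
9,9,3,1,1
9,7,5,1,1
9,7,3,3,1
9,5,5,3,1
9,5,3,3,3
7,7,7,1,1
7,7,5,3,1
7,7,3,3,3
7,5,5,5,1
7,5,5,3,3
5,5,5,5,3

23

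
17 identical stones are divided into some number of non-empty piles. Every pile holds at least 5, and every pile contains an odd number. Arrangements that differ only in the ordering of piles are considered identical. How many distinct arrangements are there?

2

Listing the qualifying partitions of 17:
17
7, 5, 5
That's 2 in total.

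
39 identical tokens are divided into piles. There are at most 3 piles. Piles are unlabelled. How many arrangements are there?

147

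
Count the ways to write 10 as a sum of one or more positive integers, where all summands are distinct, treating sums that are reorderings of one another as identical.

10

Enumerating:
10
1, 9
2, 8
3, 7
1, 2, 7
4, 6
1, 3, 6
1, 4, 5
2, 3, 5
1, 2, 3, 4
Counting gives 10.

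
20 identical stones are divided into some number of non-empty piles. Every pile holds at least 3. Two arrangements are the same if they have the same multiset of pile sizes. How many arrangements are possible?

49

There are too many to list fully; the first 12 (by largest part) are:
20
3+17
4+16
5+15
6+14
3+3+14
7+13
3+4+13
8+12
3+5+12
4+4+12
9+11
…and 37 more, for 49 total.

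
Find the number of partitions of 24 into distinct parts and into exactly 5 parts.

23

Listing the qualifying partitions of 24:
14,4,3,2,1
13,5,3,2,1
12,6,3,2,1
12,5,4,2,1
11,7,3,2,1
11,6,4,2,1
11,5,4,3,1
10,8,3,2,1
10,7,4,2,1
10,6,5,2,1
10,6,4,3,1
10,5,4,3,2
9,8,4,2,1
9,7,5,2,1
9,7,4,3,1
9,6,5,3,1
9,6,4,3,2
8,7,6,2,1
8,7,5,3,1
8,7,4,3,2
8,6,5,4,1
8,6,5,3,2
7,6,5,4,2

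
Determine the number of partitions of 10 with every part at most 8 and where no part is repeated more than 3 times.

27

A partial list (first 12 by largest part):
2, 8
1, 1, 8
3, 7
1, 2, 7
1, 1, 1, 7
4, 6
1, 3, 6
2, 2, 6
1, 1, 2, 6
5, 5
1, 4, 5
2, 3, 5
…and 15 more, for 27 total.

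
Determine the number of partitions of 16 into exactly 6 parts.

A partial list (first 12 by largest part):
11 + 1 + 1 + 1 + 1 + 1
10 + 2 + 1 + 1 + 1 + 1
9 + 3 + 1 + 1 + 1 + 1
9 + 2 + 2 + 1 + 1 + 1
8 + 4 + 1 + 1 + 1 + 1
8 + 3 + 2 + 1 + 1 + 1
8 + 2 + 2 + 2 + 1 + 1
7 + 5 + 1 + 1 + 1 + 1
7 + 4 + 2 + 1 + 1 + 1
7 + 3 + 3 + 1 + 1 + 1
7 + 3 + 2 + 2 + 1 + 1
7 + 2 + 2 + 2 + 2 + 1
…and 23 more, for 35 total.

35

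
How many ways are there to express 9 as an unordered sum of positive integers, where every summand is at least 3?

Listing the qualifying partitions of 9:
9
6,3
5,4
3,3,3
Counting gives 4.

4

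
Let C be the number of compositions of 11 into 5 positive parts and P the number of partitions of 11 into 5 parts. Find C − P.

200

Compositions: C(10,4) = 210.
Partitions of 11 into exactly 5 parts: 10.
Difference: 210 − 10 = 200.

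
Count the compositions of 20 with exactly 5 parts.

Place 4 bars in the 19 internal gaps of a row of 20 dots: C(19,4) = 3876.

3876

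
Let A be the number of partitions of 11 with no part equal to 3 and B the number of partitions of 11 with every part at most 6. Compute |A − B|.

Partitions of 11 with no part equal to 3: 34.
Partitions of 11 with every part at most 6: 44.
|34 − 44| = 10.

10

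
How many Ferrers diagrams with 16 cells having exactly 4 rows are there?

34

A partial list (first 12 by largest part):
13, 1, 1, 1
12, 2, 1, 1
11, 3, 1, 1
11, 2, 2, 1
10, 4, 1, 1
10, 3, 2, 1
10, 2, 2, 2
9, 5, 1, 1
9, 4, 2, 1
9, 3, 3, 1
9, 3, 2, 2
8, 6, 1, 1
…and 22 more, for 34 total.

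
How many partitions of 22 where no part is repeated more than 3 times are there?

484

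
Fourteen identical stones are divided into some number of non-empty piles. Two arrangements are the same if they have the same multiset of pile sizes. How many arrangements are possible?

135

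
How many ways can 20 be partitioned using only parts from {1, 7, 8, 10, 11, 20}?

14

They are:
20
11, 8, 1
11, 7, 1, 1
11, 1, 1, 1, 1, 1, 1, 1, 1, 1
10, 10
10, 8, 1, 1
10, 7, 1, 1, 1
10, 1, 1, 1, 1, 1, 1, 1, 1, 1, 1
8, 8, 1, 1, 1, 1
8, 7, 1, 1, 1, 1, 1
8, 1, 1, 1, 1, 1, 1, 1, 1, 1, 1, 1, 1
7, 7, 1, 1, 1, 1, 1, 1
7, 1, 1, 1, 1, 1, 1, 1, 1, 1, 1, 1, 1, 1
1, 1, 1, 1, 1, 1, 1, 1, 1, 1, 1, 1, 1, 1, 1, 1, 1, 1, 1, 1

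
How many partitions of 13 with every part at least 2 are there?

24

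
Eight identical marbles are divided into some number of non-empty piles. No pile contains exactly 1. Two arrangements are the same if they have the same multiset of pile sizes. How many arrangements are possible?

7

Enumerating:
8
2, 6
3, 5
4, 4
2, 2, 4
2, 3, 3
2, 2, 2, 2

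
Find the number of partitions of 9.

30

A partial list (first 12 by largest part):
9
8,1
7,2
7,1,1
6,3
6,2,1
6,1,1,1
5,4
5,3,1
5,2,2
5,2,1,1
5,1,1,1,1
…and 18 more, for 30 total.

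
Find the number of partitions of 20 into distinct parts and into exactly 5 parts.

7

The partitions of 20 that satisfy the conditions:
10,4,3,2,1
9,5,3,2,1
8,6,3,2,1
8,5,4,2,1
7,6,4,2,1
7,5,4,3,1
6,5,4,3,2
That's 7 in total.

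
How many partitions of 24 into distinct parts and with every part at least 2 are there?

A partial list (first 12 by largest part):
24
22+2
21+3
20+4
19+5
19+3+2
18+6
18+4+2
17+7
17+5+2
17+4+3
16+8
…and 54 more, for 66 total.

66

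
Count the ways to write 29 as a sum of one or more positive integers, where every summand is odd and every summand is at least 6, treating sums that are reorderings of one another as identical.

5

Listing the qualifying partitions of 29:
29
7,7,15
7,9,13
7,11,11
9,9,11
That's 5 in total.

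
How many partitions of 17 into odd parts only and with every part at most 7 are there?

24

Listing the qualifying partitions of 17:
7 + 7 + 3
7 + 7 + 1 + 1 + 1
7 + 5 + 5
7 + 5 + 3 + 1 + 1
7 + 5 + 1 + 1 + 1 + 1 + 1
7 + 3 + 3 + 3 + 1
7 + 3 + 3 + 1 + 1 + 1 + 1
7 + 3 + 1 + 1 + 1 + 1 + 1 + 1 + 1
7 + 1 + 1 + 1 + 1 + 1 + 1 + 1 + 1 + 1 + 1
5 + 5 + 5 + 1 + 1
5 + 5 + 3 + 3 + 1
5 + 5 + 3 + 1 + 1 + 1 + 1
5 + 5 + 1 + 1 + 1 + 1 + 1 + 1 + 1
5 + 3 + 3 + 3 + 3
5 + 3 + 3 + 3 + 1 + 1 + 1
5 + 3 + 3 + 1 + 1 + 1 + 1 + 1 + 1
5 + 3 + 1 + 1 + 1 + 1 + 1 + 1 + 1 + 1 + 1
5 + 1 + 1 + 1 + 1 + 1 + 1 + 1 + 1 + 1 + 1 + 1 + 1
3 + 3 + 3 + 3 + 3 + 1 + 1
3 + 3 + 3 + 3 + 1 + 1 + 1 + 1 + 1
3 + 3 + 3 + 1 + 1 + 1 + 1 + 1 + 1 + 1 + 1
3 + 3 + 1 + 1 + 1 + 1 + 1 + 1 + 1 + 1 + 1 + 1 + 1
3 + 1 + 1 + 1 + 1 + 1 + 1 + 1 + 1 + 1 + 1 + 1 + 1 + 1 + 1
1 + 1 + 1 + 1 + 1 + 1 + 1 + 1 + 1 + 1 + 1 + 1 + 1 + 1 + 1 + 1 + 1
That's 24 in total.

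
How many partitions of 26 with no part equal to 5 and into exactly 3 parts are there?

There are too many to list fully; the first 12 (by largest part) are:
24+1+1
23+2+1
22+3+1
22+2+2
21+4+1
21+3+2
20+4+2
20+3+3
19+6+1
19+4+3
18+7+1
18+6+2
…and 34 more, for 46 total.

46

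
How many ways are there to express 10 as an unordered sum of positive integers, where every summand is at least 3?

Enumerating:
10
7+3
6+4
5+5
4+3+3
That's 5 in total.

5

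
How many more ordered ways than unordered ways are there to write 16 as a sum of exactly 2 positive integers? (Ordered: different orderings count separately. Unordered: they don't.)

7

Ordered (compositions into 2 parts): C(15,1) = 15.
Unordered (partitions into 2 parts): 8.
Difference: 15 − 8 = 7.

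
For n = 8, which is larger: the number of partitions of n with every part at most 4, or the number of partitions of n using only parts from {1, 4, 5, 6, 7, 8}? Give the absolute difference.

Partitions of 8 with every part at most 4: 15.
Partitions of 8 using only parts from {1, 4, 5, 6, 7, 8}: 7.
|15 − 7| = 8.

8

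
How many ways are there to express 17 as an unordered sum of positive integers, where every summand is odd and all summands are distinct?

The partitions of 17 that satisfy the conditions:
17
13+3+1
11+5+1
9+7+1
9+5+3

5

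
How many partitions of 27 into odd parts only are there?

192

There are 192 such partitions.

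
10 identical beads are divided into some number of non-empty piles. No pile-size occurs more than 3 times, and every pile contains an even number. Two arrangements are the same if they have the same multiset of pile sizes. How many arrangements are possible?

6

Listing the qualifying partitions of 10:
10
8+2
6+4
6+2+2
4+4+2
4+2+2+2
That's 6 in total.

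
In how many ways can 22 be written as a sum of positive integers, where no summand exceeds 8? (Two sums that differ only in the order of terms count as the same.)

Direct enumeration gives 638 partitions.

638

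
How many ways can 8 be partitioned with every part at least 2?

7

Listing the qualifying partitions of 8:
8
6,2
5,3
4,4
4,2,2
3,3,2
2,2,2,2
Counting gives 7.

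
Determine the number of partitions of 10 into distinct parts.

10

They are:
10
1, 9
2, 8
3, 7
1, 2, 7
4, 6
1, 3, 6
1, 4, 5
2, 3, 5
1, 2, 3, 4
That's 10 in total.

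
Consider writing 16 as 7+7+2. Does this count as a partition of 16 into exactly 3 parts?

The parts sum to 16, and the condition 'there are exactly 3 summands' holds.

Yes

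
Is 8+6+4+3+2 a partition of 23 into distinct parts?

Yes

The parts sum to 23, and the condition 'all summands are distinct' holds.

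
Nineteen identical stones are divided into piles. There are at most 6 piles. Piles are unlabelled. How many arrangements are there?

Direct enumeration gives 235 partitions.

235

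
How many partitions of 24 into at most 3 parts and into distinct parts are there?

49

A partial list (first 12 by largest part):
24
23 + 1
22 + 2
21 + 3
21 + 2 + 1
20 + 4
20 + 3 + 1
19 + 5
19 + 4 + 1
19 + 3 + 2
18 + 6
18 + 5 + 1
…and 37 more, for 49 total.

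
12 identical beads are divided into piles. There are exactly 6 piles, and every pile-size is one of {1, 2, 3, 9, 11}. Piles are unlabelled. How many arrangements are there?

4

The partitions of 12 that satisfy the conditions:
3+3+3+1+1+1
3+3+2+2+1+1
3+2+2+2+2+1
2+2+2+2+2+2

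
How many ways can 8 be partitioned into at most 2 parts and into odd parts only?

2

They are:
7+1
5+3
Counting gives 2.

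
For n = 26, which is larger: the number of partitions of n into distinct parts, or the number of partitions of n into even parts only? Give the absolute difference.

Partitions of 26 into distinct parts: 165.
Partitions of 26 into even parts only: 101.
|165 − 101| = 64.

64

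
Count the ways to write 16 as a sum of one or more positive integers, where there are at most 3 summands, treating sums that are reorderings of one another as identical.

30

There are too many to list fully; the first 12 (by largest part) are:
16
15, 1
14, 2
14, 1, 1
13, 3
13, 2, 1
12, 4
12, 3, 1
12, 2, 2
11, 5
11, 4, 1
11, 3, 2
…and 18 more, for 30 total.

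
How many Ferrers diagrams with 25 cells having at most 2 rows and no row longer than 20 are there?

8

The partitions of 25 that satisfy the conditions:
20+5
19+6
18+7
17+8
16+9
15+10
14+11
13+12
That's 8 in total.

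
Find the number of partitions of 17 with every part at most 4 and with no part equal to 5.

Enumerating by decreasing first part gives 72 partitions in all.

72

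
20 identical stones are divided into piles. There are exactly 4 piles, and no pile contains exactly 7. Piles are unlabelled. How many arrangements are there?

A partial list (first 12 by largest part):
17 + 1 + 1 + 1
16 + 2 + 1 + 1
15 + 3 + 1 + 1
15 + 2 + 2 + 1
14 + 4 + 1 + 1
14 + 3 + 2 + 1
14 + 2 + 2 + 2
13 + 5 + 1 + 1
13 + 4 + 2 + 1
13 + 3 + 3 + 1
13 + 3 + 2 + 2
12 + 6 + 1 + 1
…and 38 more, for 50 total.

50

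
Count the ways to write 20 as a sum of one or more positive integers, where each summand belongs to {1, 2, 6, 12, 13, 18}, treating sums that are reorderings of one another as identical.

40

A partial list (first 12 by largest part):
18, 2
18, 1, 1
13, 6, 1
13, 2, 2, 2, 1
13, 2, 2, 1, 1, 1
13, 2, 1, 1, 1, 1, 1
13, 1, 1, 1, 1, 1, 1, 1
12, 6, 2
12, 6, 1, 1
12, 2, 2, 2, 2
12, 2, 2, 2, 1, 1
12, 2, 2, 1, 1, 1, 1
…and 28 more, for 40 total.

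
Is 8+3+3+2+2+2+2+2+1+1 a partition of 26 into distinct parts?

No

The parts sum to 26, and the condition 'all summands are distinct' is violated.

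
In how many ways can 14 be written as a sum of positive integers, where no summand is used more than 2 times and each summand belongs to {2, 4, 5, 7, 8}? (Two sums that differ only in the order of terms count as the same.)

5

The partitions of 14 that satisfy the conditions:
8 + 4 + 2
7 + 7
7 + 5 + 2
5 + 5 + 4
5 + 5 + 2 + 2
Counting gives 5.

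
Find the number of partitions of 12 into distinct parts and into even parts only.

4

The partitions of 12 that satisfy the conditions:
12
2 + 10
4 + 8
2 + 4 + 6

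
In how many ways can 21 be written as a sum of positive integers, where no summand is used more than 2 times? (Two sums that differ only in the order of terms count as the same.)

243

Systematic enumeration (by largest part, then next-largest, …) yields 243.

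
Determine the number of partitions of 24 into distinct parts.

122

Direct enumeration gives 122 partitions.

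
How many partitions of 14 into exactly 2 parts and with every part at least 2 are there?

Listing the qualifying partitions of 14:
12, 2
11, 3
10, 4
9, 5
8, 6
7, 7

6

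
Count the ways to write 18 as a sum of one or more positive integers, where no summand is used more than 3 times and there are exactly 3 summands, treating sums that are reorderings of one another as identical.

There are too many to list fully; the first 12 (by largest part) are:
1+1+16
1+2+15
1+3+14
2+2+14
1+4+13
2+3+13
1+5+12
2+4+12
3+3+12
1+6+11
2+5+11
3+4+11
…and 15 more, for 27 total.

27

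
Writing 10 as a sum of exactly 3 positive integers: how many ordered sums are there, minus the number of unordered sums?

28

Compositions: C(9,2) = 36.
Partitions of 10 into exactly 3 parts: 8.
Difference: 36 − 8 = 28.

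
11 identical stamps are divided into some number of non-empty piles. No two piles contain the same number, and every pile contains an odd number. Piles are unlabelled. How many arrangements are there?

2

Listing the qualifying partitions of 11:
11
7+3+1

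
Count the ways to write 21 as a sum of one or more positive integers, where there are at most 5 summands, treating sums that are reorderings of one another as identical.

221

Systematic enumeration (by largest part, then next-largest, …) yields 221.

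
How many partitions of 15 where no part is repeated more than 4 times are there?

Enumerating by decreasing first part gives 127 partitions in all.

127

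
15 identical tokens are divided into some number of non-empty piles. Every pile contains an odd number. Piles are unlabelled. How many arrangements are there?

27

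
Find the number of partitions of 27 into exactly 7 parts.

364

There are 364 such partitions.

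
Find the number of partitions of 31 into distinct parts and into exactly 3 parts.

65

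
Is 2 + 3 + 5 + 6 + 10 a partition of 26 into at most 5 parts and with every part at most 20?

Yes

The parts sum to 26, and the condition 'there are at most 5 summands' holds; the condition 'no summand exceeds 20' holds.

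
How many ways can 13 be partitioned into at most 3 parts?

21

They are:
13
12, 1
11, 2
11, 1, 1
10, 3
10, 2, 1
9, 4
9, 3, 1
9, 2, 2
8, 5
8, 4, 1
8, 3, 2
7, 6
7, 5, 1
7, 4, 2
7, 3, 3
6, 6, 1
6, 5, 2
6, 4, 3
5, 5, 3
5, 4, 4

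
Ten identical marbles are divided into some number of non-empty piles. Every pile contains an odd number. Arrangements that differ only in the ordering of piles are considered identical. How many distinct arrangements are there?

10

The partitions of 10 that satisfy the conditions:
9+1
7+3
7+1+1+1
5+5
5+3+1+1
5+1+1+1+1+1
3+3+3+1
3+3+1+1+1+1
3+1+1+1+1+1+1+1
1+1+1+1+1+1+1+1+1+1
That's 10 in total.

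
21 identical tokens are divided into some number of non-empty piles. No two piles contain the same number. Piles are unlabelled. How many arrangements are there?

76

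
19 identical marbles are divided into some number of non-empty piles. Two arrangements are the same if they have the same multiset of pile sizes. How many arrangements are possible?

There are 490 such partitions.

490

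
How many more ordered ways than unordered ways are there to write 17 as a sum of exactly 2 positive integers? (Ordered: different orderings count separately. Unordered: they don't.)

8

Ordered (compositions into 2 parts): C(16,1) = 16.
Unordered (partitions into 2 parts): 8.
Difference: 16 − 8 = 8.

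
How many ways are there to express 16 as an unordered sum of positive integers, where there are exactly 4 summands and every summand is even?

5

The partitions of 16 that satisfy the conditions:
10, 2, 2, 2
8, 4, 2, 2
6, 6, 2, 2
6, 4, 4, 2
4, 4, 4, 4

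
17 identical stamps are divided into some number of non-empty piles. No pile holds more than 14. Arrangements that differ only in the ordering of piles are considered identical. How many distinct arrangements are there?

293

A full systematic count gives 293.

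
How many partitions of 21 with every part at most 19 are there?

Direct enumeration gives 790 partitions.

790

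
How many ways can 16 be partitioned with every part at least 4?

They are:
16
12+4
11+5
10+6
9+7
8+8
8+4+4
7+5+4
6+6+4
6+5+5
4+4+4+4
That's 11 in total.

11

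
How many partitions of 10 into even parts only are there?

7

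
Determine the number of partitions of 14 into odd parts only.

22

Enumerating:
13,1
11,3
11,1,1,1
9,5
9,3,1,1
9,1,1,1,1,1
7,7
7,5,1,1
7,3,3,1
7,3,1,1,1,1
7,1,1,1,1,1,1,1
5,5,3,1
5,5,1,1,1,1
5,3,3,3
5,3,3,1,1,1
5,3,1,1,1,1,1,1
5,1,1,1,1,1,1,1,1,1
3,3,3,3,1,1
3,3,3,1,1,1,1,1
3,3,1,1,1,1,1,1,1,1
3,1,1,1,1,1,1,1,1,1,1,1
1,1,1,1,1,1,1,1,1,1,1,1,1,1
That's 22 in total.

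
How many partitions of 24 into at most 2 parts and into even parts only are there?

Enumerating:
24
22+2
20+4
18+6
16+8
14+10
12+12
Counting gives 7.

7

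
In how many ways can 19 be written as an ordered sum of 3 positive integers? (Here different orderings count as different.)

153

A composition of 19 into 3 positive parts is chosen by placing 2 dividers among the 18 gaps between 19 units: C(18,2) = 153.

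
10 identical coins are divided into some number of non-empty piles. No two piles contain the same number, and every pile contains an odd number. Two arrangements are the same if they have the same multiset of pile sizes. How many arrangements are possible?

2

They are:
9, 1
7, 3
That's 2 in total.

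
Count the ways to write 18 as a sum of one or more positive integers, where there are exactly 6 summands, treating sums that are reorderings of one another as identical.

58

There are too many to list fully; the first 12 (by largest part) are:
13+1+1+1+1+1
12+2+1+1+1+1
11+3+1+1+1+1
11+2+2+1+1+1
10+4+1+1+1+1
10+3+2+1+1+1
10+2+2+2+1+1
9+5+1+1+1+1
9+4+2+1+1+1
9+3+3+1+1+1
9+3+2+2+1+1
9+2+2+2+2+1
…and 46 more, for 58 total.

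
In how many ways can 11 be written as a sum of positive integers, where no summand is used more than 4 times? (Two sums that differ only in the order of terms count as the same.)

A partial list (first 12 by largest part):
11
10+1
9+2
9+1+1
8+3
8+2+1
8+1+1+1
7+4
7+3+1
7+2+2
7+2+1+1
7+1+1+1+1
…and 32 more, for 44 total.

44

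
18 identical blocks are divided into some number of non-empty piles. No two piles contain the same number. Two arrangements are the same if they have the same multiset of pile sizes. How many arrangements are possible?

46

There are too many to list fully; the first 12 (by largest part) are:
18
17+1
16+2
15+3
15+2+1
14+4
14+3+1
13+5
13+4+1
13+3+2
12+6
12+5+1
…and 34 more, for 46 total.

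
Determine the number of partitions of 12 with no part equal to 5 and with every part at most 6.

44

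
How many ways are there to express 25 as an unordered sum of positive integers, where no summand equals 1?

Enumerating by decreasing first part gives 383 partitions in all.

383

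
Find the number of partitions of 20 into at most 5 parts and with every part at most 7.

46

There are too many to list fully; the first 12 (by largest part) are:
7, 7, 6
7, 7, 5, 1
7, 7, 4, 2
7, 7, 4, 1, 1
7, 7, 3, 3
7, 7, 3, 2, 1
7, 7, 2, 2, 2
7, 6, 6, 1
7, 6, 5, 2
7, 6, 5, 1, 1
7, 6, 4, 3
7, 6, 4, 2, 1
…and 34 more, for 46 total.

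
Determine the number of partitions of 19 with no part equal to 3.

259

Counting exhaustively, 259 partitions satisfy the conditions.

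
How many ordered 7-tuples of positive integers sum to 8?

A composition of 8 into 7 positive parts is chosen by placing 6 dividers among the 7 gaps between 8 units: C(7,6) = 7.

7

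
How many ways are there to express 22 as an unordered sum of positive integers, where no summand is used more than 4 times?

628

Counting exhaustively, 628 partitions satisfy the conditions.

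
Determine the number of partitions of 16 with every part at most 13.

Enumerating by decreasing first part gives 227 partitions in all.

227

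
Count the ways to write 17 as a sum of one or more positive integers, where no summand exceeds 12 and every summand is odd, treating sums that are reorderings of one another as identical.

34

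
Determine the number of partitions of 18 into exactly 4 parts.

A partial list (first 12 by largest part):
15+1+1+1
14+2+1+1
13+3+1+1
13+2+2+1
12+4+1+1
12+3+2+1
12+2+2+2
11+5+1+1
11+4+2+1
11+3+3+1
11+3+2+2
10+6+1+1
…and 35 more, for 47 total.

47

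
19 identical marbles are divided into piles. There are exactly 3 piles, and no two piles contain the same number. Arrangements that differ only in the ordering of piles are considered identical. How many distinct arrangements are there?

21

The partitions of 19 that satisfy the conditions:
16 + 2 + 1
15 + 3 + 1
14 + 4 + 1
14 + 3 + 2
13 + 5 + 1
13 + 4 + 2
12 + 6 + 1
12 + 5 + 2
12 + 4 + 3
11 + 7 + 1
11 + 6 + 2
11 + 5 + 3
10 + 8 + 1
10 + 7 + 2
10 + 6 + 3
10 + 5 + 4
9 + 8 + 2
9 + 7 + 3
9 + 6 + 4
8 + 7 + 4
8 + 6 + 5
Counting gives 21.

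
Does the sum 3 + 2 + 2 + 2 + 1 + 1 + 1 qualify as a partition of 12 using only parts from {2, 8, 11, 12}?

No

The parts sum to 12, and the condition 'each summand belongs to {2, 8, 11, 12}' is violated.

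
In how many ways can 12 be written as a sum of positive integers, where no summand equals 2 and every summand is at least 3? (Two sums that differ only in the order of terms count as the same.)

9

Listing the qualifying partitions of 12:
12
9,3
8,4
7,5
6,6
6,3,3
5,4,3
4,4,4
3,3,3,3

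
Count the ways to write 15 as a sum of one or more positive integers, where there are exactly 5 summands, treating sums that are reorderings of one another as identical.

30

There are too many to list fully; the first 12 (by largest part) are:
11+1+1+1+1
10+2+1+1+1
9+3+1+1+1
9+2+2+1+1
8+4+1+1+1
8+3+2+1+1
8+2+2+2+1
7+5+1+1+1
7+4+2+1+1
7+3+3+1+1
7+3+2+2+1
7+2+2+2+2
…and 18 more, for 30 total.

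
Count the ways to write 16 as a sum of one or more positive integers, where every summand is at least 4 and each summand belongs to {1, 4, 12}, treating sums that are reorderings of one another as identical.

Enumerating:
4, 12
4, 4, 4, 4

2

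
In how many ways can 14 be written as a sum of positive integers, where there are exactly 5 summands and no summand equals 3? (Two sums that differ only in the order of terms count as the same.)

12

Listing the qualifying partitions of 14:
10,1,1,1,1
9,2,1,1,1
8,2,2,1,1
7,4,1,1,1
7,2,2,2,1
6,5,1,1,1
6,4,2,1,1
6,2,2,2,2
5,5,2,1,1
5,4,2,2,1
4,4,4,1,1
4,4,2,2,2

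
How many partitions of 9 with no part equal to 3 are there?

They are:
9
1+8
2+7
1+1+7
1+2+6
1+1+1+6
4+5
2+2+5
1+1+2+5
1+1+1+1+5
1+4+4
1+2+2+4
1+1+1+2+4
1+1+1+1+1+4
1+2+2+2+2
1+1+1+2+2+2
1+1+1+1+1+2+2
1+1+1+1+1+1+1+2
1+1+1+1+1+1+1+1+1
Counting gives 19.

19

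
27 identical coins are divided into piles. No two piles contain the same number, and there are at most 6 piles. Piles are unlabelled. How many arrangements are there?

192

Enumerating by decreasing first part gives 192 partitions in all.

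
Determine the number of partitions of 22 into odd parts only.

Counting exhaustively, 89 partitions satisfy the conditions.

89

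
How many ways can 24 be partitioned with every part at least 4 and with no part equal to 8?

39

There are too many to list fully; the first 12 (by largest part) are:
24
20 + 4
19 + 5
18 + 6
17 + 7
16 + 4 + 4
15 + 9
15 + 5 + 4
14 + 10
14 + 6 + 4
14 + 5 + 5
13 + 11
…and 27 more, for 39 total.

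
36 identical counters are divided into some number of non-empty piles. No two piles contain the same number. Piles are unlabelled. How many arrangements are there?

668

Enumerating by decreasing first part gives 668 partitions in all.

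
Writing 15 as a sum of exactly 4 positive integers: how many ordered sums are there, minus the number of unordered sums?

Ordered (compositions into 4 parts): C(14,3) = 364.
Partitions of 15 into exactly 4 parts: 27.
Difference: 364 − 27 = 337.

337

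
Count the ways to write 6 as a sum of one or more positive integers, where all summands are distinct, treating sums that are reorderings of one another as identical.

4

Listing the qualifying partitions of 6:
6
5+1
4+2
3+2+1
That's 4 in total.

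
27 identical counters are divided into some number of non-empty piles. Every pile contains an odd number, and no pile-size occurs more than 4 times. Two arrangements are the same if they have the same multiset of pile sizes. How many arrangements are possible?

Enumerating by decreasing first part gives 92 partitions in all.

92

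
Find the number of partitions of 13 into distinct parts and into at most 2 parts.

7

The partitions of 13 that satisfy the conditions:
13
12+1
11+2
10+3
9+4
8+5
7+6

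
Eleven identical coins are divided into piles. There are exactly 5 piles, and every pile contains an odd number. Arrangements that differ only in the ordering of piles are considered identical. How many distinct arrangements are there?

3

Enumerating:
7+1+1+1+1
5+3+1+1+1
3+3+3+1+1
That's 3 in total.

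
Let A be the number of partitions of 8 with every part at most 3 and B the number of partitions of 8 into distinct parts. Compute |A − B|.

4

Partitions of 8 with every part at most 3: 10.
Partitions of 8 into distinct parts: 6.
|10 − 6| = 4.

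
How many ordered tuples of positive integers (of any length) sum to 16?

32768

The number of compositions of n is 2^(n−1); here 2^15 = 32768.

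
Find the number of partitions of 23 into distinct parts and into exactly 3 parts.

33

There are too many to list fully; the first 12 (by largest part) are:
20,2,1
19,3,1
18,4,1
18,3,2
17,5,1
17,4,2
16,6,1
16,5,2
16,4,3
15,7,1
15,6,2
15,5,3
…and 21 more, for 33 total.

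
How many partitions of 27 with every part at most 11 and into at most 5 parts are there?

Systematic enumeration (by largest part, then next-largest, …) yields 190.

190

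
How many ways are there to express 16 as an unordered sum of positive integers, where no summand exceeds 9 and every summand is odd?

A partial list (first 12 by largest part):
9,7
9,5,1,1
9,3,3,1
9,3,1,1,1,1
9,1,1,1,1,1,1,1
7,7,1,1
7,5,3,1
7,5,1,1,1,1
7,3,3,3
7,3,3,1,1,1
7,3,1,1,1,1,1,1
7,1,1,1,1,1,1,1,1,1
…and 14 more, for 26 total.

26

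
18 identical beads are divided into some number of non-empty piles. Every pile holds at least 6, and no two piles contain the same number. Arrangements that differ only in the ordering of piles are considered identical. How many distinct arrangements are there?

Listing the qualifying partitions of 18:
18
12, 6
11, 7
10, 8

4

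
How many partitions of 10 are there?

There are too many to list fully; the first 12 (by largest part) are:
10
9 + 1
8 + 2
8 + 1 + 1
7 + 3
7 + 2 + 1
7 + 1 + 1 + 1
6 + 4
6 + 3 + 1
6 + 2 + 2
6 + 2 + 1 + 1
6 + 1 + 1 + 1 + 1
…and 30 more, for 42 total.

42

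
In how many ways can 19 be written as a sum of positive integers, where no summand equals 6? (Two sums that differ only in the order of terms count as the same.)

Counting exhaustively, 389 partitions satisfy the conditions.

389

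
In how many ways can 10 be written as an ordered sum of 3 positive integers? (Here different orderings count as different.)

Equivalently, choose which 2 of the 9 gaps become plus signs: C(9,2) = 36.

36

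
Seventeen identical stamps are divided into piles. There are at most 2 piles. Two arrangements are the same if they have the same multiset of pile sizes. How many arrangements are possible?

9

They are:
17
1+16
2+15
3+14
4+13
5+12
6+11
7+10
8+9
Counting gives 9.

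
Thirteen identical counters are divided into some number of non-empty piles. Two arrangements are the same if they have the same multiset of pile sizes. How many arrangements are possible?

101

Direct enumeration gives 101 partitions.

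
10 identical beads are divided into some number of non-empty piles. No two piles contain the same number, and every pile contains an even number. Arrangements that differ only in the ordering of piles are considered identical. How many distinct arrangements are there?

3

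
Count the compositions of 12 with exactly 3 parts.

A composition of 12 into 3 positive parts is chosen by placing 2 dividers among the 11 gaps between 12 units: C(11,2) = 55.

55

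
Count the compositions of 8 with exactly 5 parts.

35

Place 4 bars in the 7 internal gaps of a row of 8 dots: C(7,4) = 35.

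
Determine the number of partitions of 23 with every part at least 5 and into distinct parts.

13

Enumerating:
23
18,5
17,6
16,7
15,8
14,9
13,10
12,11
12,6,5
11,7,5
10,8,5
10,7,6
9,8,6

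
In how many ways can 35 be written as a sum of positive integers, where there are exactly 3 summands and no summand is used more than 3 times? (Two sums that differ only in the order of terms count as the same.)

Enumerating by decreasing first part gives 102 partitions in all.

102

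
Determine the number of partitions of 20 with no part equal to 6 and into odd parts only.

A partial list (first 12 by largest part):
1,19
3,17
1,1,1,17
5,15
1,1,3,15
1,1,1,1,1,15
7,13
1,1,5,13
1,3,3,13
1,1,1,1,3,13
1,1,1,1,1,1,1,13
9,11
…and 52 more, for 64 total.

64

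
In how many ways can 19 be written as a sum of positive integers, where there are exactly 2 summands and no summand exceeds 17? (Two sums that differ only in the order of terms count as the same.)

They are:
17, 2
16, 3
15, 4
14, 5
13, 6
12, 7
11, 8
10, 9
Counting gives 8.

8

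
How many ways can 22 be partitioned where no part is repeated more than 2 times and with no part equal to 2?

Direct enumeration gives 138 partitions.

138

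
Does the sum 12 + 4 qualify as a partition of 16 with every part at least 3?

Yes

The parts sum to 16, and the condition 'every summand is at least 3' holds.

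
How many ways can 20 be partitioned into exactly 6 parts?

Direct enumeration gives 90 partitions.

90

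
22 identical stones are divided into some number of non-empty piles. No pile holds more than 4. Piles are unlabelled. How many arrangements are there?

136

A full systematic count gives 136.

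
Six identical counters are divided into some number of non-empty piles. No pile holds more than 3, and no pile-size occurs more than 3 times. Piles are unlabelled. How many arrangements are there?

5

Enumerating:
3, 3
1, 2, 3
1, 1, 1, 3
2, 2, 2
1, 1, 2, 2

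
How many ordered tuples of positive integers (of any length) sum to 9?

There are 8 gaps and each independently is a cut or not, giving 2^8 = 256.

256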